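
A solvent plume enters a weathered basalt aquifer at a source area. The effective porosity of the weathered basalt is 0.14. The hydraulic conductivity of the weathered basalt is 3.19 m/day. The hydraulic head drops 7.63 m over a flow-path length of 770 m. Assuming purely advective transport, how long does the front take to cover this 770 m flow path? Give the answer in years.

9.34

Hydraulic gradient i = Δh / L = 7.63 / 770 = 0.009909.
Darcy flux q = K · i = 3.190 × 0.009909 = 0.03161 m/day.
Seepage velocity v = q / n_e = 0.03161 / 0.14 = 0.2258 m/day.
Travel time t = L / v = 770 / 0.2258 = 3410 days = 9.337 years.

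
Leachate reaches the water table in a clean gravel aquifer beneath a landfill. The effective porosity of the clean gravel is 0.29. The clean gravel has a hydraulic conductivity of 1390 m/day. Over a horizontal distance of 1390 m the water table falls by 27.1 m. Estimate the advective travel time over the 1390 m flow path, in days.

Hydraulic gradient i = Δh / L = 27.1 / 1390 = 0.01950.
Darcy flux q = K · i = 1390 × 0.01950 = 27.10 m/day.
Seepage velocity v = q / n_e = 27.10 / 0.29 = 93.45 m/day.
Travel time t = L / v = 1390 / 93.45 = 14.87 days.

14.9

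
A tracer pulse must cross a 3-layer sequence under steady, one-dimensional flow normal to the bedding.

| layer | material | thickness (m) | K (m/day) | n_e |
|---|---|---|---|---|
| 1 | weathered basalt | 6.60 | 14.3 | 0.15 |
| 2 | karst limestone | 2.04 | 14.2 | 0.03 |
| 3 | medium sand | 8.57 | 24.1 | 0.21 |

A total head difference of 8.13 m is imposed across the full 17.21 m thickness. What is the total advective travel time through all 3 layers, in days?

With flow normal to the layers, continuity requires the same specific discharge q through every layer.
Σ(b_i/K_i) = 6.60/14.3 + 2.04/14.2 + 8.57/24.1 = 0.9608 d.
q = Δh / Σ(b_i/K_i) = 8.13 / 0.9608 = 8.462 m/day.
In each layer the seepage velocity is v_i = q/n_i, so the layer transit time is t_i = b_i·n_i / q:
  layer 1 (weathered basalt): t_1 = 6.60 × 0.15 / 8.462 = 0.1170 d
  layer 2 (karst limestone): t_2 = 2.04 × 0.03 / 8.462 = 0.007233 d
  layer 3 (medium sand): t_3 = 8.57 × 0.21 / 8.462 = 0.2127 d
Total t = Σ t_i = 0.3369 days.

0.337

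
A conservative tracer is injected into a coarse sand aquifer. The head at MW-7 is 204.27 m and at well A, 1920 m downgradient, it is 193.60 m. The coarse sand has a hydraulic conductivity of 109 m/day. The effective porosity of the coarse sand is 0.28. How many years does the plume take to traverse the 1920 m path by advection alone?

Hydraulic gradient i = (204.27 − 193.60) / 1920 = 10.67 / 1920 = 0.005557.
Darcy flux q = K · i = 109.0 × 0.005557 = 0.6057 m/day.
Seepage velocity v = q / n_e = 0.6057 / 0.28 = 2.163 m/day.
Travel time t = L / v = 1920 / 2.163 = 887.5 days = 2.430 years.

2.43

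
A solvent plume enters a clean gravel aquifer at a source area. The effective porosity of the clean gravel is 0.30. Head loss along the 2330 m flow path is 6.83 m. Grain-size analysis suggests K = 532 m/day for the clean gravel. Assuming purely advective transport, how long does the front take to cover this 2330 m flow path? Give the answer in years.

Hydraulic gradient i = Δh / L = 6.83 / 2330 = 0.002931.
Darcy flux q = K · i = 532.0 × 0.002931 = 1.559 m/day.
Seepage velocity v = q / n_e = 1.559 / 0.30 = 5.198 m/day.
Travel time t = L / v = 2330 / 5.198 = 448.2 days = 1.227 years.

1.23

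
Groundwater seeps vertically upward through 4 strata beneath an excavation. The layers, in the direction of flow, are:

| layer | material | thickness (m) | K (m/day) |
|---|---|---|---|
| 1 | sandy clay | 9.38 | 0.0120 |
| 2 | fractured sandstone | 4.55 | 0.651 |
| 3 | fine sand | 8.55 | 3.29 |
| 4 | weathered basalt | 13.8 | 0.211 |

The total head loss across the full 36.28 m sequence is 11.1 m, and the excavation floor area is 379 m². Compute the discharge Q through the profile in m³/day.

Flow is perpendicular to layering, so the layers act in series and the equivalent K is the thickness-weighted harmonic mean.
Total thickness L = 9.38 + 4.55 + 8.55 + 13.8 = 36.28 m.
Σ(b_i/K_i) = 9.38/0.0120 + 4.55/0.651 + 8.55/3.29 + 13.8/0.211 = 856.7 d.
K_eq = L / Σ(b_i/K_i) = 36.28 / 856.7 = 0.04235 m/day.
Q = K_eq · A · (Δh/L) = 0.04235 × 379 × (11.1/36.28) = 4.911 m³/day.

4.91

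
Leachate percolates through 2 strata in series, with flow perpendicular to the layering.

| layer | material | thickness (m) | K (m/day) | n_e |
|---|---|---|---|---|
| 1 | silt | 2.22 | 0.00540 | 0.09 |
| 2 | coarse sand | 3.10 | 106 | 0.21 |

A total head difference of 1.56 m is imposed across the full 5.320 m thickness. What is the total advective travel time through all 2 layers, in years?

With flow normal to the layers, continuity requires the same specific discharge q through every layer.
Σ(b_i/K_i) = 2.22/0.00540 + 3.10/106 = 411.1 d.
q = Δh / Σ(b_i/K_i) = 1.56 / 411.1 = 0.003794 m/day.
In each layer the seepage velocity is v_i = q/n_i, so the layer transit time is t_i = b_i·n_i / q:
  layer 1 (silt): t_1 = 2.22 × 0.09 / 0.003794 = 52.66 d
  layer 2 (coarse sand): t_2 = 3.10 × 0.21 / 0.003794 = 171.6 d
Total t = Σ t_i = 224.2 days = 0.6139 years.

0.614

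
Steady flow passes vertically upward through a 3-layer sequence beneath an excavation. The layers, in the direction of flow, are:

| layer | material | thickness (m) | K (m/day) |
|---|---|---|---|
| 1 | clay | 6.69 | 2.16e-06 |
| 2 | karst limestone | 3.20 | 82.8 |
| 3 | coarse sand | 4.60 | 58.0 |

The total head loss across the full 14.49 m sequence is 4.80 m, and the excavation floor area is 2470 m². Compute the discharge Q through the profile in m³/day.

Flow is perpendicular to layering, so the layers act in series and the equivalent K is the thickness-weighted harmonic mean.
Total thickness L = 6.69 + 3.20 + 4.60 = 14.49 m.
Σ(b_i/K_i) = 6.69/2.16e-06 + 3.20/82.8 + 4.60/58.0 = 3.097e+06 d.
K_eq = L / Σ(b_i/K_i) = 14.49 / 3.097e+06 = 4.678e-06 m/day.
Q = K_eq · A · (Δh/L) = 4.678e-06 × 2470 × (4.80/14.49) = 0.003828 m³/day.

0.00383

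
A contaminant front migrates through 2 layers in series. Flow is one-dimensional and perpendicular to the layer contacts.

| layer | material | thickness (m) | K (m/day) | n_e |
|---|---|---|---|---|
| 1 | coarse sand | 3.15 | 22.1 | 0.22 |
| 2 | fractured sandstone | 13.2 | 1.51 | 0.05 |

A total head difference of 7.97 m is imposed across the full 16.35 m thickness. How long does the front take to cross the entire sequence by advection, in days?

1.51

With flow normal to the layers, continuity requires the same specific discharge q through every layer.
Σ(b_i/K_i) = 3.15/22.1 + 13.2/1.51 = 8.884 d.
q = Δh / Σ(b_i/K_i) = 7.97 / 8.884 = 0.8971 m/day.
In each layer the seepage velocity is v_i = q/n_i, so the layer transit time is t_i = b_i·n_i / q:
  layer 1 (coarse sand): t_1 = 3.15 × 0.22 / 0.8971 = 0.7725 d
  layer 2 (fractured sandstone): t_2 = 13.2 × 0.05 / 0.8971 = 0.7357 d
Total t = Σ t_i = 1.508 days.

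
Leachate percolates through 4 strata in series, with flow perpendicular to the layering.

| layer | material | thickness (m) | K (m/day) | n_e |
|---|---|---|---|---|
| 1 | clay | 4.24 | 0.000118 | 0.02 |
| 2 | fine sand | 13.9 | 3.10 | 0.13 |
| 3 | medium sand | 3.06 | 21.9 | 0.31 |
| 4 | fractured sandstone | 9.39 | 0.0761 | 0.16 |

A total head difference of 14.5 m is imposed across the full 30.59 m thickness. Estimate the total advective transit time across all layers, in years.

With flow normal to the layers, continuity requires the same specific discharge q through every layer.
Σ(b_i/K_i) = 4.24/0.000118 + 13.9/3.10 + 3.06/21.9 + 9.39/0.0761 = 36060 d.
q = Δh / Σ(b_i/K_i) = 14.5 / 36060 = 0.0004021 m/day.
In each layer the seepage velocity is v_i = q/n_i, so the layer transit time is t_i = b_i·n_i / q:
  layer 1 (clay): t_1 = 4.24 × 0.02 / 0.0004021 = 210.9 d
  layer 2 (fine sand): t_2 = 13.9 × 0.13 / 0.0004021 = 4494 d
  layer 3 (medium sand): t_3 = 3.06 × 0.31 / 0.0004021 = 2359 d
  layer 4 (fractured sandstone): t_4 = 9.39 × 0.16 / 0.0004021 = 3736 d
Total t = Σ t_i = 10800 days = 29.57 years.

29.6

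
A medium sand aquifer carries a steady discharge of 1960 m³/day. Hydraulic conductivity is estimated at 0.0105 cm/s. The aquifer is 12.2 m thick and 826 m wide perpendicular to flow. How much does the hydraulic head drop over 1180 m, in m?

Convert K: 0.0105 cm/s × 864 = 9.072 m/day.
Cross-sectional area A = 826 × 12.2 = 10077 m².
From Q = K·A·i, i = Q / (K·A) = 1960 / (9.072 × 10077) = 0.02144.
Head loss Δh = i · L = 0.02144 × 1180 = 25.30 m.

25.3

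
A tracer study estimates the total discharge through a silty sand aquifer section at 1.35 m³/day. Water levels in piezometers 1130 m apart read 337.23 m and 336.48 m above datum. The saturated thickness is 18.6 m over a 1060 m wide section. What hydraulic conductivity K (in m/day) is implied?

Cross-sectional area A = 1060 × 18.6 = 19716 m².
Hydraulic gradient i = (337.23 − 336.48) / 1130 = 0.75 / 1130 = 0.0006637.
From Q = K·A·i, K = Q / (A·i) = 1.35 / (19716 × 0.0006637) = 0.1032 m/day.

0.103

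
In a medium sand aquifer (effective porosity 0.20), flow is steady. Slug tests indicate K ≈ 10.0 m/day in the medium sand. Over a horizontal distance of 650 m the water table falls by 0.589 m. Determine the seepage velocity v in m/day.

Hydraulic gradient i = Δh / L = 0.589 / 650 = 0.0009062.
Darcy flux q = K · i = 10.00 × 0.0009062 = 0.009062 m/day.
Seepage velocity v = q / n_e = 0.009062 / 0.20 = 0.04531 m/day.

0.0453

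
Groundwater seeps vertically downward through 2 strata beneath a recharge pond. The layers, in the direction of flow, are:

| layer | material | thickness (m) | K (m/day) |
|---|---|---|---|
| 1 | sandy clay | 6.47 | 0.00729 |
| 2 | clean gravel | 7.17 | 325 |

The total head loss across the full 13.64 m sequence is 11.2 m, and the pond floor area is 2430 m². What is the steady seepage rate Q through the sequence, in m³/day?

Flow is perpendicular to layering, so the layers act in series and the equivalent K is the thickness-weighted harmonic mean.
Total thickness L = 6.47 + 7.17 = 13.64 m.
Σ(b_i/K_i) = 6.47/0.00729 + 7.17/325 = 887.5 d.
K_eq = L / Σ(b_i/K_i) = 13.64 / 887.5 = 0.01537 m/day.
Q = K_eq · A · (Δh/L) = 0.01537 × 2430 × (11.2/13.64) = 30.66 m³/day.

30.7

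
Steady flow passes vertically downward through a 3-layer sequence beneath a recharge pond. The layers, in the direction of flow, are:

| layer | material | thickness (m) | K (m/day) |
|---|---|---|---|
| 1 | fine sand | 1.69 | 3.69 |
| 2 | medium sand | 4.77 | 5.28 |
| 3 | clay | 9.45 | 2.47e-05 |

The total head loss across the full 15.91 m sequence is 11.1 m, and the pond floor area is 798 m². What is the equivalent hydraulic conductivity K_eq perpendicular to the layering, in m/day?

Flow is perpendicular to layering, so the layers act in series and the equivalent K is the thickness-weighted harmonic mean.
Total thickness L = 1.69 + 4.77 + 9.45 = 15.91 m.
Σ(b_i/K_i) = 1.69/3.69 + 4.77/5.28 + 9.45/2.47e-05 = 3.826e+05 d.
K_eq = L / Σ(b_i/K_i) = 15.91 / 3.826e+05 = 4.158e-05 m/day.

4.16e-05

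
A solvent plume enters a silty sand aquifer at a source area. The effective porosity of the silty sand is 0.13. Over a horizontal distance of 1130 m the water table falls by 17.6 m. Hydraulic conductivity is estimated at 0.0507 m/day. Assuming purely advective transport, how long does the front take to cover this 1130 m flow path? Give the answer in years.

509

Hydraulic gradient i = Δh / L = 17.6 / 1130 = 0.01558.
Darcy flux q = K · i = 0.05070 × 0.01558 = 0.0007897 m/day.
Seepage velocity v = q / n_e = 0.0007897 / 0.13 = 0.006074 m/day.
Travel time t = L / v = 1130 / 0.006074 = 1.860e+05 days = 509.3 years.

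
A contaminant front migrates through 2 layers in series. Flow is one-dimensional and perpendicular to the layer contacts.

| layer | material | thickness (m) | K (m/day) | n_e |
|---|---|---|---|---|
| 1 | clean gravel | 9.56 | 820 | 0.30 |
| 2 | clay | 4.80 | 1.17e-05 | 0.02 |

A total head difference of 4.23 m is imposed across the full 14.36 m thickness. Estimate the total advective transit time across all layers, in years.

With flow normal to the layers, continuity requires the same specific discharge q through every layer.
Σ(b_i/K_i) = 9.56/820 + 4.80/1.17e-05 = 4.103e+05 d.
q = Δh / Σ(b_i/K_i) = 4.23 / 4.103e+05 = 1.031e-05 m/day.
In each layer the seepage velocity is v_i = q/n_i, so the layer transit time is t_i = b_i·n_i / q:
  layer 1 (clean gravel): t_1 = 9.56 × 0.30 / 1.031e-05 = 2.782e+05 d
  layer 2 (clay): t_2 = 4.80 × 0.02 / 1.031e-05 = 9311 d
Total t = Σ t_i = 2.875e+05 days = 787.1 years.

787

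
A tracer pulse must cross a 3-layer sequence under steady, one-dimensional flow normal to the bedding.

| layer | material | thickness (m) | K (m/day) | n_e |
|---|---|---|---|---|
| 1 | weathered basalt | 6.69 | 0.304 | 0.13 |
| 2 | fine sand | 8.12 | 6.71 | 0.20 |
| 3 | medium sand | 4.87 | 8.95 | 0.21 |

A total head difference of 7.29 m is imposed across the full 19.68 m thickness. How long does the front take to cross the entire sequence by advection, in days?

11.5

With flow normal to the layers, continuity requires the same specific discharge q through every layer.
Σ(b_i/K_i) = 6.69/0.304 + 8.12/6.71 + 4.87/8.95 = 23.76 d.
q = Δh / Σ(b_i/K_i) = 7.29 / 23.76 = 0.3068 m/day.
In each layer the seepage velocity is v_i = q/n_i, so the layer transit time is t_i = b_i·n_i / q:
  layer 1 (weathered basalt): t_1 = 6.69 × 0.13 / 0.3068 = 2.835 d
  layer 2 (fine sand): t_2 = 8.12 × 0.20 / 0.3068 = 5.293 d
  layer 3 (medium sand): t_3 = 4.87 × 0.21 / 0.3068 = 3.333 d
Total t = Σ t_i = 11.46 days.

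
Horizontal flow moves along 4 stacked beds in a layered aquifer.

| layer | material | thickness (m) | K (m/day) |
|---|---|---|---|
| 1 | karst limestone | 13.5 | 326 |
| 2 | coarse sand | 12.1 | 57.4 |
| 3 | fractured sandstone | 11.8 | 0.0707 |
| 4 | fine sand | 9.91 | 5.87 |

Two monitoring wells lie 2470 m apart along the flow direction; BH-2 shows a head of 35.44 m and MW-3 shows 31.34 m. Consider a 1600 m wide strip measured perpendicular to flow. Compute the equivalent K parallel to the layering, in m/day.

109

Flow is parallel to layering, so each bed carries its own Darcy discharge and the transmissivities add.
Σ(K_i·b_i) = 326×13.5 + 57.4×12.1 + 0.0707×11.8 + 5.87×9.91 = 5155 m²/day.
Total thickness b = 47.31 m, so K_eq = Σ(K_i·b_i)/b = 109.0 m/day.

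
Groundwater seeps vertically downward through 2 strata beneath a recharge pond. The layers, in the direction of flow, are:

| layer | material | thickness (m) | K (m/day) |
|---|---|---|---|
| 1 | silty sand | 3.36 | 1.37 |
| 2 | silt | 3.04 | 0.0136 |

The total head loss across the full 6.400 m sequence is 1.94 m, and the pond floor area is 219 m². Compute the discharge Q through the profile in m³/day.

Flow is perpendicular to layering, so the layers act in series and the equivalent K is the thickness-weighted harmonic mean.
Total thickness L = 3.36 + 3.04 = 6.400 m.
Σ(b_i/K_i) = 3.36/1.37 + 3.04/0.0136 = 226.0 d.
K_eq = L / Σ(b_i/K_i) = 6.400 / 226.0 = 0.02832 m/day.
Q = K_eq · A · (Δh/L) = 0.02832 × 219 × (1.94/6.400) = 1.880 m³/day.

1.88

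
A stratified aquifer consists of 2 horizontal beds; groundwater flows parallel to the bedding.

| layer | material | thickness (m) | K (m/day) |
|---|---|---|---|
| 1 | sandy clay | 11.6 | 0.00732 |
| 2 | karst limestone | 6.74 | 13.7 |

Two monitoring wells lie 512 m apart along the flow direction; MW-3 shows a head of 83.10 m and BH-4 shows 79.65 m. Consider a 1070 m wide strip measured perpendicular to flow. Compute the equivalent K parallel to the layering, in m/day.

Flow is parallel to layering, so each bed carries its own Darcy discharge and the transmissivities add.
Σ(K_i·b_i) = 0.00732×11.6 + 13.7×6.74 = 92.42 m²/day.
Total thickness b = 18.34 m, so K_eq = Σ(K_i·b_i)/b = 5.039 m/day.

5.04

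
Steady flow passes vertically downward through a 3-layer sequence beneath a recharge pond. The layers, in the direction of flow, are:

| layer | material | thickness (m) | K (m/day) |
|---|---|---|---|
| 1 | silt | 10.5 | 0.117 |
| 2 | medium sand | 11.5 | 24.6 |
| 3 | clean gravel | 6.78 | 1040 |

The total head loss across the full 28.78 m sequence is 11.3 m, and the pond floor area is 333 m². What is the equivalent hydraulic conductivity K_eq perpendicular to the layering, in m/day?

Flow is perpendicular to layering, so the layers act in series and the equivalent K is the thickness-weighted harmonic mean.
Total thickness L = 10.5 + 11.5 + 6.78 = 28.78 m.
Σ(b_i/K_i) = 10.5/0.117 + 11.5/24.6 + 6.78/1040 = 90.22 d.
K_eq = L / Σ(b_i/K_i) = 28.78 / 90.22 = 0.3190 m/day.

0.319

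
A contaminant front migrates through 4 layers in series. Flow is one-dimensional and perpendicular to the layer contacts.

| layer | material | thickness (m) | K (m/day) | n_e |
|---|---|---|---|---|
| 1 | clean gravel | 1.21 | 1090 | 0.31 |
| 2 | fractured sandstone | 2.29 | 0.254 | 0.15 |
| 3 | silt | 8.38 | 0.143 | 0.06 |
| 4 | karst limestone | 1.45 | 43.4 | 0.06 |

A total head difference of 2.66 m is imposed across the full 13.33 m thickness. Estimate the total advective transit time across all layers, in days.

33.3

With flow normal to the layers, continuity requires the same specific discharge q through every layer.
Σ(b_i/K_i) = 1.21/1090 + 2.29/0.254 + 8.38/0.143 + 1.45/43.4 = 67.65 d.
q = Δh / Σ(b_i/K_i) = 2.66 / 67.65 = 0.03932 m/day.
In each layer the seepage velocity is v_i = q/n_i, so the layer transit time is t_i = b_i·n_i / q:
  layer 1 (clean gravel): t_1 = 1.21 × 0.31 / 0.03932 = 9.540 d
  layer 2 (fractured sandstone): t_2 = 2.29 × 0.15 / 0.03932 = 8.736 d
  layer 3 (silt): t_3 = 8.38 × 0.06 / 0.03932 = 12.79 d
  layer 4 (karst limestone): t_4 = 1.45 × 0.06 / 0.03932 = 2.213 d
Total t = Σ t_i = 33.28 days.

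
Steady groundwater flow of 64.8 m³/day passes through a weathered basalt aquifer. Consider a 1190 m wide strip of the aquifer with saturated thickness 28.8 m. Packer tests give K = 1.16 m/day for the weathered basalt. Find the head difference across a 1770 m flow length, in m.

2.89

Cross-sectional area A = 1190 × 28.8 = 34272 m².
From Q = K·A·i, i = Q / (K·A) = 64.8 / (1.160 × 34272) = 0.001630.
Head loss Δh = i · L = 0.001630 × 1770 = 2.885 m.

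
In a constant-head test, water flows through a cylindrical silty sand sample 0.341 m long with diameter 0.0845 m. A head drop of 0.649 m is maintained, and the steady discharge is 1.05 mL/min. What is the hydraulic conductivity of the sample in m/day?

Cross-sectional area A = π·(d/2)² = π × (0.0845/2)² = 0.005608 m².
Convert discharge: 1.05 mL/min = 1.750e-08 m³/s.
Darcy's law rearranged: K = Q·L / (A·Δh) = 1.750e-08 × 0.341 / (0.005608 × 0.649) = 1.640e-06 m/s = 0.1417 m/day.

0.142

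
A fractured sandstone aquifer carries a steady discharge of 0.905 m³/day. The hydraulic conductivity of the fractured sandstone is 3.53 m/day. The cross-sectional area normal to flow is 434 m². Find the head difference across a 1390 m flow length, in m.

0.821

From Q = K·A·i, i = Q / (K·A) = 0.905 / (3.530 × 434.0) = 0.0005907.
Head loss Δh = i · L = 0.0005907 × 1390 = 0.8211 m.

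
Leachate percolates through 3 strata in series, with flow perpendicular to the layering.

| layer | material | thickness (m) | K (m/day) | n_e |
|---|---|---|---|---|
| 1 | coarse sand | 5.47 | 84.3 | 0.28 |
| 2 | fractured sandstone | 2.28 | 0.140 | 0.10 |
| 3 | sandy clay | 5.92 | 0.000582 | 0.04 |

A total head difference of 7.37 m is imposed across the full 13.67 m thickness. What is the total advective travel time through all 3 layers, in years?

7.56

With flow normal to the layers, continuity requires the same specific discharge q through every layer.
Σ(b_i/K_i) = 5.47/84.3 + 2.28/0.140 + 5.92/0.000582 = 10188 d.
q = Δh / Σ(b_i/K_i) = 7.37 / 10188 = 0.0007234 m/day.
In each layer the seepage velocity is v_i = q/n_i, so the layer transit time is t_i = b_i·n_i / q:
  layer 1 (coarse sand): t_1 = 5.47 × 0.28 / 0.0007234 = 2117 d
  layer 2 (fractured sandstone): t_2 = 2.28 × 0.10 / 0.0007234 = 315.2 d
  layer 3 (sandy clay): t_3 = 5.92 × 0.04 / 0.0007234 = 327.3 d
Total t = Σ t_i = 2760 days = 7.556 years.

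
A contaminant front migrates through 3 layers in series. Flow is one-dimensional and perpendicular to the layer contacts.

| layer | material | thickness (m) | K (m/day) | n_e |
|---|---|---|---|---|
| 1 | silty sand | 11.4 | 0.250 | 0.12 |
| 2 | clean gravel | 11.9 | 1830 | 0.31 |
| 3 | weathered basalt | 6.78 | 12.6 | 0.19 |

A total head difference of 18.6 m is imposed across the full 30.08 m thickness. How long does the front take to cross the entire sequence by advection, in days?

With flow normal to the layers, continuity requires the same specific discharge q through every layer.
Σ(b_i/K_i) = 11.4/0.250 + 11.9/1830 + 6.78/12.6 = 46.14 d.
q = Δh / Σ(b_i/K_i) = 18.6 / 46.14 = 0.4031 m/day.
In each layer the seepage velocity is v_i = q/n_i, so the layer transit time is t_i = b_i·n_i / q:
  layer 1 (silty sand): t_1 = 11.4 × 0.12 / 0.4031 = 3.394 d
  layer 2 (clean gravel): t_2 = 11.9 × 0.31 / 0.4031 = 9.152 d
  layer 3 (weathered basalt): t_3 = 6.78 × 0.19 / 0.4031 = 3.196 d
Total t = Σ t_i = 15.74 days.

15.7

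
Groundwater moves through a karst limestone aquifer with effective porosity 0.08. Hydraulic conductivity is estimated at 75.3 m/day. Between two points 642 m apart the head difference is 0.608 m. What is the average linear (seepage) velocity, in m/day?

0.891

Hydraulic gradient i = Δh / L = 0.608 / 642 = 0.0009470.
Darcy flux q = K · i = 75.30 × 0.0009470 = 0.07131 m/day.
Seepage velocity v = q / n_e = 0.07131 / 0.08 = 0.8914 m/day.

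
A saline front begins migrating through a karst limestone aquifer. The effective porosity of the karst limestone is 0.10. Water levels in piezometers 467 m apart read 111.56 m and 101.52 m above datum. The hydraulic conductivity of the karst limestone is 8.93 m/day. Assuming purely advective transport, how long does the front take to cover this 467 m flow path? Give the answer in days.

Hydraulic gradient i = (111.56 − 101.52) / 467 = 10.04 / 467 = 0.02150.
Darcy flux q = K · i = 8.930 × 0.02150 = 0.1920 m/day.
Seepage velocity v = q / n_e = 0.1920 / 0.10 = 1.920 m/day.
Travel time t = L / v = 467 / 1.920 = 243.2 days.

243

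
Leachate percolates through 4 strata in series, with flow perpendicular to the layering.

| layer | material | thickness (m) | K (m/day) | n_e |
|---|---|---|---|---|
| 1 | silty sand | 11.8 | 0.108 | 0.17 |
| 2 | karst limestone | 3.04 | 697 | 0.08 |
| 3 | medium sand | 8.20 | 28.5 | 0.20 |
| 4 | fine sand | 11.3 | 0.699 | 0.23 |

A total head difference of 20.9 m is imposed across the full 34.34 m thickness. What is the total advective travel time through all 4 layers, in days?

With flow normal to the layers, continuity requires the same specific discharge q through every layer.
Σ(b_i/K_i) = 11.8/0.108 + 3.04/697 + 8.20/28.5 + 11.3/0.699 = 125.7 d.
q = Δh / Σ(b_i/K_i) = 20.9 / 125.7 = 0.1662 m/day.
In each layer the seepage velocity is v_i = q/n_i, so the layer transit time is t_i = b_i·n_i / q:
  layer 1 (silty sand): t_1 = 11.8 × 0.17 / 0.1662 = 12.07 d
  layer 2 (karst limestone): t_2 = 3.04 × 0.08 / 0.1662 = 1.463 d
  layer 3 (medium sand): t_3 = 8.20 × 0.20 / 0.1662 = 9.865 d
  layer 4 (fine sand): t_4 = 11.3 × 0.23 / 0.1662 = 15.63 d
Total t = Σ t_i = 39.03 days.

39.0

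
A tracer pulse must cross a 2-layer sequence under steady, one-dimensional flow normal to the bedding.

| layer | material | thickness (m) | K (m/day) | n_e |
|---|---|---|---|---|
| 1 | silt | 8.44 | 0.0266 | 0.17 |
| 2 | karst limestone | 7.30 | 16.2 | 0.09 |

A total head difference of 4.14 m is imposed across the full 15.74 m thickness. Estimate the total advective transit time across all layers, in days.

161

With flow normal to the layers, continuity requires the same specific discharge q through every layer.
Σ(b_i/K_i) = 8.44/0.0266 + 7.30/16.2 = 317.7 d.
q = Δh / Σ(b_i/K_i) = 4.14 / 317.7 = 0.01303 m/day.
In each layer the seepage velocity is v_i = q/n_i, so the layer transit time is t_i = b_i·n_i / q:
  layer 1 (silt): t_1 = 8.44 × 0.17 / 0.01303 = 110.1 d
  layer 2 (karst limestone): t_2 = 7.30 × 0.09 / 0.01303 = 50.42 d
Total t = Σ t_i = 160.5 days.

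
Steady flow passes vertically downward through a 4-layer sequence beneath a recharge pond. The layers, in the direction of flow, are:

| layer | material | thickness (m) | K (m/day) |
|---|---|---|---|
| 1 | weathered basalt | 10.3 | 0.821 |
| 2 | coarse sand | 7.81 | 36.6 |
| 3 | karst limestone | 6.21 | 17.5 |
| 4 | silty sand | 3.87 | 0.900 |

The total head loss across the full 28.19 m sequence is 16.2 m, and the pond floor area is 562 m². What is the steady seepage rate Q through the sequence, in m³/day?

Flow is perpendicular to layering, so the layers act in series and the equivalent K is the thickness-weighted harmonic mean.
Total thickness L = 10.3 + 7.81 + 6.21 + 3.87 = 28.19 m.
Σ(b_i/K_i) = 10.3/0.821 + 7.81/36.6 + 6.21/17.5 + 3.87/0.900 = 17.41 d.
K_eq = L / Σ(b_i/K_i) = 28.19 / 17.41 = 1.619 m/day.
Q = K_eq · A · (Δh/L) = 1.619 × 562 × (16.2/28.19) = 522.8 m³/day.

523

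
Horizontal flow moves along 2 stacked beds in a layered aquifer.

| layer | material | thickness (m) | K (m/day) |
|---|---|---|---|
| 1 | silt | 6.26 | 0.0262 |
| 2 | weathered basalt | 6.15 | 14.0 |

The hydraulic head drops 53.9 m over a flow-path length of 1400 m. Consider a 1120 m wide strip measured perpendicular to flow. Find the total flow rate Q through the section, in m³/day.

Flow is parallel to layering, so each bed carries its own Darcy discharge and the transmissivities add.
Σ(K_i·b_i) = 0.0262×6.26 + 14.0×6.15 = 86.26 m²/day.
Hydraulic gradient i = Δh / L = 53.9 / 1400 = 0.03850.
Q = Σ(K_i·b_i) · W · i = 86.26 × 1120 × 0.03850 = 3720 m³/day.

3720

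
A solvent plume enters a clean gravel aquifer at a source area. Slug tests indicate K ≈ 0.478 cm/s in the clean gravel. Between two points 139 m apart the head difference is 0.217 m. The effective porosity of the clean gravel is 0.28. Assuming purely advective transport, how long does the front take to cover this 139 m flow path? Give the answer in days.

60.4

Convert K: 0.478 cm/s × 864 = 413.0 m/day.
Hydraulic gradient i = Δh / L = 0.217 / 139 = 0.001561.
Darcy flux q = K · i = 413.0 × 0.001561 = 0.6447 m/day.
Seepage velocity v = q / n_e = 0.6447 / 0.28 = 2.303 m/day.
Travel time t = L / v = 139 / 2.303 = 60.37 days.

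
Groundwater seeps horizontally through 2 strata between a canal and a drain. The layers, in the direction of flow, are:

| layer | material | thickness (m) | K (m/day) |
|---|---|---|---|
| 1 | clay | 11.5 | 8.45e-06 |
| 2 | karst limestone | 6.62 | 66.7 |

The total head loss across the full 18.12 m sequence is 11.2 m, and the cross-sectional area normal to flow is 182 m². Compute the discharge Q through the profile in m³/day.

0.00150

Flow is perpendicular to layering, so the layers act in series and the equivalent K is the thickness-weighted harmonic mean.
Total thickness L = 11.5 + 6.62 = 18.12 m.
Σ(b_i/K_i) = 11.5/8.45e-06 + 6.62/66.7 = 1.361e+06 d.
K_eq = L / Σ(b_i/K_i) = 18.12 / 1.361e+06 = 1.331e-05 m/day.
Q = K_eq · A · (Δh/L) = 1.331e-05 × 182 × (11.2/18.12) = 0.001498 m³/day.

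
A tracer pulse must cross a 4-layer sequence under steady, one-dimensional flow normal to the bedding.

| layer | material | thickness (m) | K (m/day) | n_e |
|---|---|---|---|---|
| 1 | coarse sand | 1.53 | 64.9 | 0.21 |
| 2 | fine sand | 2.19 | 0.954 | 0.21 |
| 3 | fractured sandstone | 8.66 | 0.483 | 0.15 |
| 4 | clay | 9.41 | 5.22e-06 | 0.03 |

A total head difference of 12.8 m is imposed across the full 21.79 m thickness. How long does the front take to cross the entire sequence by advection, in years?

With flow normal to the layers, continuity requires the same specific discharge q through every layer.
Σ(b_i/K_i) = 1.53/64.9 + 2.19/0.954 + 8.66/0.483 + 9.41/5.22e-06 = 1.803e+06 d.
q = Δh / Σ(b_i/K_i) = 12.8 / 1.803e+06 = 7.100e-06 m/day.
In each layer the seepage velocity is v_i = q/n_i, so the layer transit time is t_i = b_i·n_i / q:
  layer 1 (coarse sand): t_1 = 1.53 × 0.21 / 7.100e-06 = 45251 d
  layer 2 (fine sand): t_2 = 2.19 × 0.21 / 7.100e-06 = 64771 d
  layer 3 (fractured sandstone): t_3 = 8.66 × 0.15 / 7.100e-06 = 1.829e+05 d
  layer 4 (clay): t_4 = 9.41 × 0.03 / 7.100e-06 = 39758 d
Total t = Σ t_i = 3.327e+05 days = 911.0 years.

911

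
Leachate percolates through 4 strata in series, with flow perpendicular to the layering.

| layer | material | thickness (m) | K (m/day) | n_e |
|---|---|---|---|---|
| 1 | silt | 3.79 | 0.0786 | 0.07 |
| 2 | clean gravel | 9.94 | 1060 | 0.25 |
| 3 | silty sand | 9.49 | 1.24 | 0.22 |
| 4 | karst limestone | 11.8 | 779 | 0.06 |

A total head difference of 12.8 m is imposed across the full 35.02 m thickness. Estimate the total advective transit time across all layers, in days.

With flow normal to the layers, continuity requires the same specific discharge q through every layer.
Σ(b_i/K_i) = 3.79/0.0786 + 9.94/1060 + 9.49/1.24 + 11.8/779 = 55.90 d.
q = Δh / Σ(b_i/K_i) = 12.8 / 55.90 = 0.2290 m/day.
In each layer the seepage velocity is v_i = q/n_i, so the layer transit time is t_i = b_i·n_i / q:
  layer 1 (silt): t_1 = 3.79 × 0.07 / 0.2290 = 1.159 d
  layer 2 (clean gravel): t_2 = 9.94 × 0.25 / 0.2290 = 10.85 d
  layer 3 (silty sand): t_3 = 9.49 × 0.22 / 0.2290 = 9.117 d
  layer 4 (karst limestone): t_4 = 11.8 × 0.06 / 0.2290 = 3.092 d
Total t = Σ t_i = 24.22 days.

24.2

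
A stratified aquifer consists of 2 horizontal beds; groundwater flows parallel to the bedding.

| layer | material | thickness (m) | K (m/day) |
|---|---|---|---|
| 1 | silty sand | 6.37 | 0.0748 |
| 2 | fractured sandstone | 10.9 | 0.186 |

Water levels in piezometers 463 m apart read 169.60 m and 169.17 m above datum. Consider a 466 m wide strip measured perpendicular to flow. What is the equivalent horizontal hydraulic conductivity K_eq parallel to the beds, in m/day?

0.145

Flow is parallel to layering, so each bed carries its own Darcy discharge and the transmissivities add.
Σ(K_i·b_i) = 0.0748×6.37 + 0.186×10.9 = 2.504 m²/day.
Total thickness b = 17.27 m, so K_eq = Σ(K_i·b_i)/b = 0.1450 m/day.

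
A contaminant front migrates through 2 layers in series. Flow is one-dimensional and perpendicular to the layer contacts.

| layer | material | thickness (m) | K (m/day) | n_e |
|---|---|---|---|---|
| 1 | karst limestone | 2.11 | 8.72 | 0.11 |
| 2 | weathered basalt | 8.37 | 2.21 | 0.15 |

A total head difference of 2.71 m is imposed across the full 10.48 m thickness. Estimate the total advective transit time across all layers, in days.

With flow normal to the layers, continuity requires the same specific discharge q through every layer.
Σ(b_i/K_i) = 2.11/8.72 + 8.37/2.21 = 4.029 d.
q = Δh / Σ(b_i/K_i) = 2.71 / 4.029 = 0.6726 m/day.
In each layer the seepage velocity is v_i = q/n_i, so the layer transit time is t_i = b_i·n_i / q:
  layer 1 (karst limestone): t_1 = 2.11 × 0.11 / 0.6726 = 0.3451 d
  layer 2 (weathered basalt): t_2 = 8.37 × 0.15 / 0.6726 = 1.867 d
Total t = Σ t_i = 2.212 days.

2.21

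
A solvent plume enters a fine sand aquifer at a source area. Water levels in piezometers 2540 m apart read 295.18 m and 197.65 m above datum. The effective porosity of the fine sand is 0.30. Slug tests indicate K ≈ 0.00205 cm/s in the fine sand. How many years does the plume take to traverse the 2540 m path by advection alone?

Convert K: 0.00205 cm/s × 864 = 1.771 m/day.
Hydraulic gradient i = (295.18 − 197.65) / 2540 = 97.53 / 2540 = 0.03840.
Darcy flux q = K · i = 1.771 × 0.03840 = 0.06801 m/day.
Seepage velocity v = q / n_e = 0.06801 / 0.30 = 0.2267 m/day.
Travel time t = L / v = 2540 / 0.2267 = 11204 days = 30.68 years.

30.7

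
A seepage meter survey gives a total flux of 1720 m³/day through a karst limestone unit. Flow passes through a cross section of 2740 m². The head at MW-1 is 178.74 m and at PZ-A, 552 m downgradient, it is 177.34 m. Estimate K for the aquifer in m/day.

248

Hydraulic gradient i = (178.74 − 177.34) / 552 = 1.4 / 552 = 0.002536.
From Q = K·A·i, K = Q / (A·i) = 1720 / (2740 × 0.002536) = 247.5 m/day.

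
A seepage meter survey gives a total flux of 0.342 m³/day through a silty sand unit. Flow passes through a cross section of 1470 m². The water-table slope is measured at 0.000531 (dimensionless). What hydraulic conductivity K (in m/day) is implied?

Hydraulic gradient i = 0.000531.
From Q = K·A·i, K = Q / (A·i) = 0.342 / (1470 × 0.0005310) = 0.4381 m/day.

0.438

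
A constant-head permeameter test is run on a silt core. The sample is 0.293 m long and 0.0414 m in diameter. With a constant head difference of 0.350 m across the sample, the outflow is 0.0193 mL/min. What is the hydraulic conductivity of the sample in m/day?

0.0173

Cross-sectional area A = π·(d/2)² = π × (0.0414/2)² = 0.001346 m².
Convert discharge: 0.0193 mL/min = 3.217e-10 m³/s.
Darcy's law rearranged: K = Q·L / (A·Δh) = 3.217e-10 × 0.293 / (0.001346 × 0.350) = 2.000e-07 m/s = 0.01728 m/day.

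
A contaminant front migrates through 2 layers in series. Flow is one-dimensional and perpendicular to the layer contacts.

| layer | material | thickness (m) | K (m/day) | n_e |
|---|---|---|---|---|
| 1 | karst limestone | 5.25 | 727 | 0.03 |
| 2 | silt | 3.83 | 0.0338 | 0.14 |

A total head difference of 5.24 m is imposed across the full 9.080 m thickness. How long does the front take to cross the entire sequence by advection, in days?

With flow normal to the layers, continuity requires the same specific discharge q through every layer.
Σ(b_i/K_i) = 5.25/727 + 3.83/0.0338 = 113.3 d.
q = Δh / Σ(b_i/K_i) = 5.24 / 113.3 = 0.04624 m/day.
In each layer the seepage velocity is v_i = q/n_i, so the layer transit time is t_i = b_i·n_i / q:
  layer 1 (karst limestone): t_1 = 5.25 × 0.03 / 0.04624 = 3.406 d
  layer 2 (silt): t_2 = 3.83 × 0.14 / 0.04624 = 11.60 d
Total t = Σ t_i = 15.00 days.

15.0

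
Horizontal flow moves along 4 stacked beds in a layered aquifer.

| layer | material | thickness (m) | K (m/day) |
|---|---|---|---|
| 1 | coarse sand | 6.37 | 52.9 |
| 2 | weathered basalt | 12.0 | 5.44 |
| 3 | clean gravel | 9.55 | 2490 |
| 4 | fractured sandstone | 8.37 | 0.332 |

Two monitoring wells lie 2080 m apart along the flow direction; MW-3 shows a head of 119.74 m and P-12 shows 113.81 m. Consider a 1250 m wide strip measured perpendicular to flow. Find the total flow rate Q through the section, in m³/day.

86200

Flow is parallel to layering, so each bed carries its own Darcy discharge and the transmissivities add.
Σ(K_i·b_i) = 52.9×6.37 + 5.44×12.0 + 2490×9.55 + 0.332×8.37 = 24185 m²/day.
Hydraulic gradient i = (119.74 − 113.81) / 2080 = 5.93 / 2080 = 0.002851.
Q = Σ(K_i·b_i) · W · i = 24185 × 1250 × 0.002851 = 86186 m³/day.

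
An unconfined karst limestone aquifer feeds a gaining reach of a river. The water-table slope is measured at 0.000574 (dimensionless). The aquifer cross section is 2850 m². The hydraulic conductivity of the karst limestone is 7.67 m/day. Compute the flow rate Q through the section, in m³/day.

12.5

Hydraulic gradient i = 0.000574.
Darcy's law: Q = K · A · i = 7.670 × 2850 × 0.0005740 = 12.55 m³/day.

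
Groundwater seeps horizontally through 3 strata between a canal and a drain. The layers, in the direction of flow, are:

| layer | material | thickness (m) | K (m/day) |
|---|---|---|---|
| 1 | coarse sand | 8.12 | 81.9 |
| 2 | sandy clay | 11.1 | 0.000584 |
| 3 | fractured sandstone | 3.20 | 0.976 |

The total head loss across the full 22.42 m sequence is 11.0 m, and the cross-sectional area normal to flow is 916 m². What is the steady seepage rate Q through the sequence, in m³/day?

0.530

Flow is perpendicular to layering, so the layers act in series and the equivalent K is the thickness-weighted harmonic mean.
Total thickness L = 8.12 + 11.1 + 3.20 = 22.42 m.
Σ(b_i/K_i) = 8.12/81.9 + 11.1/0.000584 + 3.20/0.976 = 19010 d.
K_eq = L / Σ(b_i/K_i) = 22.42 / 19010 = 0.001179 m/day.
Q = K_eq · A · (Δh/L) = 0.001179 × 916 × (11.0/22.42) = 0.5300 m³/day.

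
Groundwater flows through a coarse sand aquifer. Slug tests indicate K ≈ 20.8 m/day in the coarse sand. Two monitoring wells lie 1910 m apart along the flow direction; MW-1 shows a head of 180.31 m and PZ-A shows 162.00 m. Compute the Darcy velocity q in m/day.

0.199

Hydraulic gradient i = (180.31 − 162.00) / 1910 = 18.31 / 1910 = 0.009586.
Specific discharge q = K · i = 20.80 × 0.009586 = 0.1994 m/day.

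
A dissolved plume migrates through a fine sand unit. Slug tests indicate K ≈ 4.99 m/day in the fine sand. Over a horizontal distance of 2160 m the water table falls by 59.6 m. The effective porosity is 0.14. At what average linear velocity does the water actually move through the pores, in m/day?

0.983

Hydraulic gradient i = Δh / L = 59.6 / 2160 = 0.02759.
Darcy flux q = K · i = 4.990 × 0.02759 = 0.1377 m/day.
Seepage velocity v = q / n_e = 0.1377 / 0.14 = 0.9835 m/day.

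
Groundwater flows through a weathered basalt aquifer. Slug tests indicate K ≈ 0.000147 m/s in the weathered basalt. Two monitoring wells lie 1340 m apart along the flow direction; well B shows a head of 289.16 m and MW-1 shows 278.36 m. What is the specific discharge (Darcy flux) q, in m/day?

Convert K: 0.000147 m/s × 86400 = 12.70 m/day.
Hydraulic gradient i = (289.16 − 278.36) / 1340 = 10.8 / 1340 = 0.008060.
Specific discharge q = K · i = 12.70 × 0.008060 = 0.1024 m/day.

0.102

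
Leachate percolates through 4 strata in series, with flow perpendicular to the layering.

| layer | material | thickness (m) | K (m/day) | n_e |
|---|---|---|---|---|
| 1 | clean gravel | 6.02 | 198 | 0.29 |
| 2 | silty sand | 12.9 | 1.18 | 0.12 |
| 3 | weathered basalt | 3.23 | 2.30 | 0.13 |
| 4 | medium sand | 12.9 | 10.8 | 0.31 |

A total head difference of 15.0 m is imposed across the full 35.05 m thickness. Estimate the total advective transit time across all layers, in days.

With flow normal to the layers, continuity requires the same specific discharge q through every layer.
Σ(b_i/K_i) = 6.02/198 + 12.9/1.18 + 3.23/2.30 + 12.9/10.8 = 13.56 d.
q = Δh / Σ(b_i/K_i) = 15.0 / 13.56 = 1.106 m/day.
In each layer the seepage velocity is v_i = q/n_i, so the layer transit time is t_i = b_i·n_i / q:
  layer 1 (clean gravel): t_1 = 6.02 × 0.29 / 1.106 = 1.578 d
  layer 2 (silty sand): t_2 = 12.9 × 0.12 / 1.106 = 1.400 d
  layer 3 (weathered basalt): t_3 = 3.23 × 0.13 / 1.106 = 0.3796 d
  layer 4 (medium sand): t_4 = 12.9 × 0.31 / 1.106 = 3.615 d
Total t = Σ t_i = 6.973 days.

6.97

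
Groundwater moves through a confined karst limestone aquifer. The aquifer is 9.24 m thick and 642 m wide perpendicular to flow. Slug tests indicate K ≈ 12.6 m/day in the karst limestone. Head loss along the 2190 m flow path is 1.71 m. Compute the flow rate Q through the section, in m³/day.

58.4

Cross-sectional area A = 642 × 9.24 = 5932 m².
Hydraulic gradient i = Δh / L = 1.71 / 2190 = 0.0007808.
Darcy's law: Q = K · A · i = 12.60 × 5932 × 0.0007808 = 58.36 m³/day.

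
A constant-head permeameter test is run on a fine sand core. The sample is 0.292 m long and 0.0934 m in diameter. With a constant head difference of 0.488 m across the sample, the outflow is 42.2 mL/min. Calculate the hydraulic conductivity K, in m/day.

5.31

Cross-sectional area A = π·(d/2)² = π × (0.0934/2)² = 0.006851 m².
Convert discharge: 42.2 mL/min = 7.033e-07 m³/s.
Darcy's law rearranged: K = Q·L / (A·Δh) = 7.033e-07 × 0.292 / (0.006851 × 0.488) = 6.142e-05 m/s = 5.307 m/day.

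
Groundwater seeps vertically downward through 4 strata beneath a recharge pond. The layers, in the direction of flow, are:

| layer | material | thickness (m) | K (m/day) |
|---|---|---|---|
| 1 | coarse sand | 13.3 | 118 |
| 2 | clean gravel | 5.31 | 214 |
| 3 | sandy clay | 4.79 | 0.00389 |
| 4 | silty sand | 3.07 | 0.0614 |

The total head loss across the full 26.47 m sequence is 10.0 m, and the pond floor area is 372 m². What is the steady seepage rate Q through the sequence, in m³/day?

Flow is perpendicular to layering, so the layers act in series and the equivalent K is the thickness-weighted harmonic mean.
Total thickness L = 13.3 + 5.31 + 4.79 + 3.07 = 26.47 m.
Σ(b_i/K_i) = 13.3/118 + 5.31/214 + 4.79/0.00389 + 3.07/0.0614 = 1281 d.
K_eq = L / Σ(b_i/K_i) = 26.47 / 1281 = 0.02066 m/day.
Q = K_eq · A · (Δh/L) = 0.02066 × 372 × (10.0/26.47) = 2.903 m³/day.

2.90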